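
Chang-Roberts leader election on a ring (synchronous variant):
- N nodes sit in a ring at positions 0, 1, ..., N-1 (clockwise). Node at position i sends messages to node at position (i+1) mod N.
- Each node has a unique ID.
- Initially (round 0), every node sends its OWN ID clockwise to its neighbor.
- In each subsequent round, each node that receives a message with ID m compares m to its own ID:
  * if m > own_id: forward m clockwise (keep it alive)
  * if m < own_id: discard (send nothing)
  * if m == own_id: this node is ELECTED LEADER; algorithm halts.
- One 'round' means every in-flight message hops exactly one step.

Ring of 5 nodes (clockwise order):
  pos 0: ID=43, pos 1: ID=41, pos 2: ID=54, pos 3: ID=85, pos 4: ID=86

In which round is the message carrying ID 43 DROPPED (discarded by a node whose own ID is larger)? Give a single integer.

Round 1: pos1(id41) recv 43: fwd; pos2(id54) recv 41: drop; pos3(id85) recv 54: drop; pos4(id86) recv 85: drop; pos0(id43) recv 86: fwd
Round 2: pos2(id54) recv 43: drop; pos1(id41) recv 86: fwd
Round 3: pos2(id54) recv 86: fwd
Round 4: pos3(id85) recv 86: fwd
Round 5: pos4(id86) recv 86: ELECTED
Message ID 43 originates at pos 0; dropped at pos 2 in round 2

Answer: 2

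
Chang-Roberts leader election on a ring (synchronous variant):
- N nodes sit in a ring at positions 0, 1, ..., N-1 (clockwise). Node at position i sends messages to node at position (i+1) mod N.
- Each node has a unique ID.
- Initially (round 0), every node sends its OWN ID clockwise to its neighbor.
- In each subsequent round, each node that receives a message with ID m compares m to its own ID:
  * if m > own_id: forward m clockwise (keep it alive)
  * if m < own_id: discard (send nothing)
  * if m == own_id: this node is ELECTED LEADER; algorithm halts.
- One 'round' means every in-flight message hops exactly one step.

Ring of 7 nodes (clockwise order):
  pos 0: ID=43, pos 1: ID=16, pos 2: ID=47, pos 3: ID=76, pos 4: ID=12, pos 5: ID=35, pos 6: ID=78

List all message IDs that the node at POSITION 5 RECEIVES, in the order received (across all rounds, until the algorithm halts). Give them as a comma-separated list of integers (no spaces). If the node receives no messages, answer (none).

Answer: 12,76,78

Derivation:
Round 1: pos1(id16) recv 43: fwd; pos2(id47) recv 16: drop; pos3(id76) recv 47: drop; pos4(id12) recv 76: fwd; pos5(id35) recv 12: drop; pos6(id78) recv 35: drop; pos0(id43) recv 78: fwd
Round 2: pos2(id47) recv 43: drop; pos5(id35) recv 76: fwd; pos1(id16) recv 78: fwd
Round 3: pos6(id78) recv 76: drop; pos2(id47) recv 78: fwd
Round 4: pos3(id76) recv 78: fwd
Round 5: pos4(id12) recv 78: fwd
Round 6: pos5(id35) recv 78: fwd
Round 7: pos6(id78) recv 78: ELECTED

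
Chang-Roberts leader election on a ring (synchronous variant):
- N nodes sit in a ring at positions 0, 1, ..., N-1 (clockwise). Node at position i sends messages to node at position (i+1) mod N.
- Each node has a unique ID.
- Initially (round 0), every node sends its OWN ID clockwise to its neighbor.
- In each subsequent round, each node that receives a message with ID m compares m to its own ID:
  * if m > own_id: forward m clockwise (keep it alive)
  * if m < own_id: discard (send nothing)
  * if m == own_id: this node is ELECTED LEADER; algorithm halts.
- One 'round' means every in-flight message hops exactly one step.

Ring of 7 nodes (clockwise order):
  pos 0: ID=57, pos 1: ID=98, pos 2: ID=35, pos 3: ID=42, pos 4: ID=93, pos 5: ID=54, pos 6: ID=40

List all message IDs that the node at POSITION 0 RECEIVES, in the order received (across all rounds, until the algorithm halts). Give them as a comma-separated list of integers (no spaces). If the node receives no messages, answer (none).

Round 1: pos1(id98) recv 57: drop; pos2(id35) recv 98: fwd; pos3(id42) recv 35: drop; pos4(id93) recv 42: drop; pos5(id54) recv 93: fwd; pos6(id40) recv 54: fwd; pos0(id57) recv 40: drop
Round 2: pos3(id42) recv 98: fwd; pos6(id40) recv 93: fwd; pos0(id57) recv 54: drop
Round 3: pos4(id93) recv 98: fwd; pos0(id57) recv 93: fwd
Round 4: pos5(id54) recv 98: fwd; pos1(id98) recv 93: drop
Round 5: pos6(id40) recv 98: fwd
Round 6: pos0(id57) recv 98: fwd
Round 7: pos1(id98) recv 98: ELECTED

Answer: 40,54,93,98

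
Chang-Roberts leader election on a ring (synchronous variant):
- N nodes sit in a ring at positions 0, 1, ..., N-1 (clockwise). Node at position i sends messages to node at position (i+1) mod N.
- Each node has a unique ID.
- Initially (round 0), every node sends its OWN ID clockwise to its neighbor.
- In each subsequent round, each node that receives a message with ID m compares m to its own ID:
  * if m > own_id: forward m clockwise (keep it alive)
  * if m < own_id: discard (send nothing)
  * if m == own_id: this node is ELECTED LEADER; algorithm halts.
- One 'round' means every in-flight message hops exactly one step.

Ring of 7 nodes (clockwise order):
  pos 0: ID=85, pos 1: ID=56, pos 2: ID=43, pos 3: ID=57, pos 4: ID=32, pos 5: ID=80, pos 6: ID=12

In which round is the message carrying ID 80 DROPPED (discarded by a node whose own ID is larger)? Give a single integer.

Answer: 2

Derivation:
Round 1: pos1(id56) recv 85: fwd; pos2(id43) recv 56: fwd; pos3(id57) recv 43: drop; pos4(id32) recv 57: fwd; pos5(id80) recv 32: drop; pos6(id12) recv 80: fwd; pos0(id85) recv 12: drop
Round 2: pos2(id43) recv 85: fwd; pos3(id57) recv 56: drop; pos5(id80) recv 57: drop; pos0(id85) recv 80: drop
Round 3: pos3(id57) recv 85: fwd
Round 4: pos4(id32) recv 85: fwd
Round 5: pos5(id80) recv 85: fwd
Round 6: pos6(id12) recv 85: fwd
Round 7: pos0(id85) recv 85: ELECTED
Message ID 80 originates at pos 5; dropped at pos 0 in round 2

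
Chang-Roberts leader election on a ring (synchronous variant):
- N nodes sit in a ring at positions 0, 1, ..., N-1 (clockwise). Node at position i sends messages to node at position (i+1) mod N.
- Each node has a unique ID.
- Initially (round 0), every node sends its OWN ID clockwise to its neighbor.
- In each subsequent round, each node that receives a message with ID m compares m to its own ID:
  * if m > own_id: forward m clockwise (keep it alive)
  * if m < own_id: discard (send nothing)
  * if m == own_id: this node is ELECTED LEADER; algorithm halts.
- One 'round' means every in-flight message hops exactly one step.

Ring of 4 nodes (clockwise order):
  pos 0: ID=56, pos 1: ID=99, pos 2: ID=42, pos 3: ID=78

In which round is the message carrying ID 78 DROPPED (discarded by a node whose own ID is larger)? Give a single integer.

Round 1: pos1(id99) recv 56: drop; pos2(id42) recv 99: fwd; pos3(id78) recv 42: drop; pos0(id56) recv 78: fwd
Round 2: pos3(id78) recv 99: fwd; pos1(id99) recv 78: drop
Round 3: pos0(id56) recv 99: fwd
Round 4: pos1(id99) recv 99: ELECTED
Message ID 78 originates at pos 3; dropped at pos 1 in round 2

Answer: 2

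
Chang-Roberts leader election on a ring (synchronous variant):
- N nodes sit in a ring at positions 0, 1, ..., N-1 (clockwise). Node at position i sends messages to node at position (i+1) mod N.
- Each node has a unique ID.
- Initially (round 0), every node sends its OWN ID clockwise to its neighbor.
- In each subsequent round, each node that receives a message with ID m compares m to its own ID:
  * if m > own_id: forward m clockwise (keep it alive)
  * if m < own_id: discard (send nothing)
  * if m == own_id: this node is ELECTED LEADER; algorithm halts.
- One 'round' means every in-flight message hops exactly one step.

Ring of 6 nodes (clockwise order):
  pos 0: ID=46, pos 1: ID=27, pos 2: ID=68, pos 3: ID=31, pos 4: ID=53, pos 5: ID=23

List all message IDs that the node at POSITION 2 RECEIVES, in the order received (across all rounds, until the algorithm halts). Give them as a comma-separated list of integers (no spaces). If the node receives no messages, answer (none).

Answer: 27,46,53,68

Derivation:
Round 1: pos1(id27) recv 46: fwd; pos2(id68) recv 27: drop; pos3(id31) recv 68: fwd; pos4(id53) recv 31: drop; pos5(id23) recv 53: fwd; pos0(id46) recv 23: drop
Round 2: pos2(id68) recv 46: drop; pos4(id53) recv 68: fwd; pos0(id46) recv 53: fwd
Round 3: pos5(id23) recv 68: fwd; pos1(id27) recv 53: fwd
Round 4: pos0(id46) recv 68: fwd; pos2(id68) recv 53: drop
Round 5: pos1(id27) recv 68: fwd
Round 6: pos2(id68) recv 68: ELECTED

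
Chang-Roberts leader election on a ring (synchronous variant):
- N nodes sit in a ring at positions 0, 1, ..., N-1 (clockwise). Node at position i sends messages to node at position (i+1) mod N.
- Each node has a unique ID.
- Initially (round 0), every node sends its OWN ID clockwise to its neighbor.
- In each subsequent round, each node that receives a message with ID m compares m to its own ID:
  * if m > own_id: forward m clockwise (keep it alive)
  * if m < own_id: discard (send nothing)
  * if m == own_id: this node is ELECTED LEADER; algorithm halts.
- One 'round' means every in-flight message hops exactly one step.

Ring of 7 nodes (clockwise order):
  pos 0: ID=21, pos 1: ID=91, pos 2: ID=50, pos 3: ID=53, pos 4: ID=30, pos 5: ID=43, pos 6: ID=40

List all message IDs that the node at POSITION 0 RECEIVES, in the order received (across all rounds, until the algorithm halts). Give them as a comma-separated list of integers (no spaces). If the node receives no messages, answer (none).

Answer: 40,43,53,91

Derivation:
Round 1: pos1(id91) recv 21: drop; pos2(id50) recv 91: fwd; pos3(id53) recv 50: drop; pos4(id30) recv 53: fwd; pos5(id43) recv 30: drop; pos6(id40) recv 43: fwd; pos0(id21) recv 40: fwd
Round 2: pos3(id53) recv 91: fwd; pos5(id43) recv 53: fwd; pos0(id21) recv 43: fwd; pos1(id91) recv 40: drop
Round 3: pos4(id30) recv 91: fwd; pos6(id40) recv 53: fwd; pos1(id91) recv 43: drop
Round 4: pos5(id43) recv 91: fwd; pos0(id21) recv 53: fwd
Round 5: pos6(id40) recv 91: fwd; pos1(id91) recv 53: drop
Round 6: pos0(id21) recv 91: fwd
Round 7: pos1(id91) recv 91: ELECTED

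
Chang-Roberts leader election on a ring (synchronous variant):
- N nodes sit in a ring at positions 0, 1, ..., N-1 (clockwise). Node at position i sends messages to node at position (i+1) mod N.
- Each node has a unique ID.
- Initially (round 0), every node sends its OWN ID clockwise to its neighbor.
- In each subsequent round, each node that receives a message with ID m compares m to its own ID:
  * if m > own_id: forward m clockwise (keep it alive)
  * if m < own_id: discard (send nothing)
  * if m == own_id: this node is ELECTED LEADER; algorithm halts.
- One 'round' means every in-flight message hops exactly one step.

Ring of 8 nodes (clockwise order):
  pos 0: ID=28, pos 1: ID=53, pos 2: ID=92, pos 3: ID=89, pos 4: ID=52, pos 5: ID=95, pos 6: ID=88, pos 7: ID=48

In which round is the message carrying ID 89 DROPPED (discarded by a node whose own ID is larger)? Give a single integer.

Round 1: pos1(id53) recv 28: drop; pos2(id92) recv 53: drop; pos3(id89) recv 92: fwd; pos4(id52) recv 89: fwd; pos5(id95) recv 52: drop; pos6(id88) recv 95: fwd; pos7(id48) recv 88: fwd; pos0(id28) recv 48: fwd
Round 2: pos4(id52) recv 92: fwd; pos5(id95) recv 89: drop; pos7(id48) recv 95: fwd; pos0(id28) recv 88: fwd; pos1(id53) recv 48: drop
Round 3: pos5(id95) recv 92: drop; pos0(id28) recv 95: fwd; pos1(id53) recv 88: fwd
Round 4: pos1(id53) recv 95: fwd; pos2(id92) recv 88: drop
Round 5: pos2(id92) recv 95: fwd
Round 6: pos3(id89) recv 95: fwd
Round 7: pos4(id52) recv 95: fwd
Round 8: pos5(id95) recv 95: ELECTED
Message ID 89 originates at pos 3; dropped at pos 5 in round 2

Answer: 2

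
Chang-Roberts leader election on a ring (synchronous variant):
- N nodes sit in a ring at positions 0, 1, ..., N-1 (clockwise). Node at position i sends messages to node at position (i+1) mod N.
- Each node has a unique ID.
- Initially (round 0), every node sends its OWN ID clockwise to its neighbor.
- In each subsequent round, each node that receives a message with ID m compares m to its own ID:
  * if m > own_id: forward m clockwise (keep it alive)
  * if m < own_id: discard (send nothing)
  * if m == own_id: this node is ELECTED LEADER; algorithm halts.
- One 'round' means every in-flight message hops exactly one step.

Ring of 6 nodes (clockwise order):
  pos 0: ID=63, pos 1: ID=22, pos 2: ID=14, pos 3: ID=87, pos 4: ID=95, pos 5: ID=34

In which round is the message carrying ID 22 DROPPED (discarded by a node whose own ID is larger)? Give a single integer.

Round 1: pos1(id22) recv 63: fwd; pos2(id14) recv 22: fwd; pos3(id87) recv 14: drop; pos4(id95) recv 87: drop; pos5(id34) recv 95: fwd; pos0(id63) recv 34: drop
Round 2: pos2(id14) recv 63: fwd; pos3(id87) recv 22: drop; pos0(id63) recv 95: fwd
Round 3: pos3(id87) recv 63: drop; pos1(id22) recv 95: fwd
Round 4: pos2(id14) recv 95: fwd
Round 5: pos3(id87) recv 95: fwd
Round 6: pos4(id95) recv 95: ELECTED
Message ID 22 originates at pos 1; dropped at pos 3 in round 2

Answer: 2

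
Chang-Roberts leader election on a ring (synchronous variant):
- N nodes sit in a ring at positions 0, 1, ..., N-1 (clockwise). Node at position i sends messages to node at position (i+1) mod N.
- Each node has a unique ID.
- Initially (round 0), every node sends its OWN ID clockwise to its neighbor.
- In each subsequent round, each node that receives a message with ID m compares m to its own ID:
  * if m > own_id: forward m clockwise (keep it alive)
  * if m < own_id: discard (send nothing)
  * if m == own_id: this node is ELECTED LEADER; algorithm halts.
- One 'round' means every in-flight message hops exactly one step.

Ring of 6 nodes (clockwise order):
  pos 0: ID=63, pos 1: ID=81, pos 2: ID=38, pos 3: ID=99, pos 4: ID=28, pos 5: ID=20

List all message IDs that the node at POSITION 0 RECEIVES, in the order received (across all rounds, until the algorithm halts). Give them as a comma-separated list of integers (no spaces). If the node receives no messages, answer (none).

Round 1: pos1(id81) recv 63: drop; pos2(id38) recv 81: fwd; pos3(id99) recv 38: drop; pos4(id28) recv 99: fwd; pos5(id20) recv 28: fwd; pos0(id63) recv 20: drop
Round 2: pos3(id99) recv 81: drop; pos5(id20) recv 99: fwd; pos0(id63) recv 28: drop
Round 3: pos0(id63) recv 99: fwd
Round 4: pos1(id81) recv 99: fwd
Round 5: pos2(id38) recv 99: fwd
Round 6: pos3(id99) recv 99: ELECTED

Answer: 20,28,99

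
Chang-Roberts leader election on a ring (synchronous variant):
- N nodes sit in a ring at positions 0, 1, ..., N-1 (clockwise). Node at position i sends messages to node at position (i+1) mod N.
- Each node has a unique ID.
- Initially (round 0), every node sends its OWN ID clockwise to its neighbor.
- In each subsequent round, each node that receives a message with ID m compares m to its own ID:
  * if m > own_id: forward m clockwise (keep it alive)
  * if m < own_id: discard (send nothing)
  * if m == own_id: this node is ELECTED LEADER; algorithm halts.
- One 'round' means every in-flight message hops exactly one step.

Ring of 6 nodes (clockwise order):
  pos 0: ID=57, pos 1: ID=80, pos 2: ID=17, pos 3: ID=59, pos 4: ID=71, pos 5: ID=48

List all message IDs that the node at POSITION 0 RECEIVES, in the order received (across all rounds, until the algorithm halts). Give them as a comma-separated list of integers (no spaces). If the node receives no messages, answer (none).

Round 1: pos1(id80) recv 57: drop; pos2(id17) recv 80: fwd; pos3(id59) recv 17: drop; pos4(id71) recv 59: drop; pos5(id48) recv 71: fwd; pos0(id57) recv 48: drop
Round 2: pos3(id59) recv 80: fwd; pos0(id57) recv 71: fwd
Round 3: pos4(id71) recv 80: fwd; pos1(id80) recv 71: drop
Round 4: pos5(id48) recv 80: fwd
Round 5: pos0(id57) recv 80: fwd
Round 6: pos1(id80) recv 80: ELECTED

Answer: 48,71,80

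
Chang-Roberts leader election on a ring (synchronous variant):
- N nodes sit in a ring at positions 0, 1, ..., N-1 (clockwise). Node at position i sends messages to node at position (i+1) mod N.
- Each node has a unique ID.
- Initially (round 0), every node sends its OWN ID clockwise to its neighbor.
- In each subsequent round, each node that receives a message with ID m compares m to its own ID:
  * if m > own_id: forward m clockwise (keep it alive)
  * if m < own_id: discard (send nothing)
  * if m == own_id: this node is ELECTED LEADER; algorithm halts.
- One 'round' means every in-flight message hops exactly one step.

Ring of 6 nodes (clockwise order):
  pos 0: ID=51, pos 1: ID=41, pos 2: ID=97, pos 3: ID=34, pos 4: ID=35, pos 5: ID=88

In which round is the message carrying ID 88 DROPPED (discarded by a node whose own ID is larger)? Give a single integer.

Answer: 3

Derivation:
Round 1: pos1(id41) recv 51: fwd; pos2(id97) recv 41: drop; pos3(id34) recv 97: fwd; pos4(id35) recv 34: drop; pos5(id88) recv 35: drop; pos0(id51) recv 88: fwd
Round 2: pos2(id97) recv 51: drop; pos4(id35) recv 97: fwd; pos1(id41) recv 88: fwd
Round 3: pos5(id88) recv 97: fwd; pos2(id97) recv 88: drop
Round 4: pos0(id51) recv 97: fwd
Round 5: pos1(id41) recv 97: fwd
Round 6: pos2(id97) recv 97: ELECTED
Message ID 88 originates at pos 5; dropped at pos 2 in round 3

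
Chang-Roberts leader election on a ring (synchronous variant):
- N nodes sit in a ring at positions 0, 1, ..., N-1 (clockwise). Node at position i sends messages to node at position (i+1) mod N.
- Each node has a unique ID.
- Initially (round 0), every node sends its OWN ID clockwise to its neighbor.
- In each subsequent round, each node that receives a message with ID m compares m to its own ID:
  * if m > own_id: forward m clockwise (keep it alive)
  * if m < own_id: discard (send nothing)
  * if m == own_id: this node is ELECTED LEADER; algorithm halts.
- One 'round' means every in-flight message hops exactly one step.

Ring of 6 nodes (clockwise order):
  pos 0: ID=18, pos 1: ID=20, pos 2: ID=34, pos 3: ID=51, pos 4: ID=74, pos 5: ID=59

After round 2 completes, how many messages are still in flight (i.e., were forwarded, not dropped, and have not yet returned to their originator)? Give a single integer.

Answer: 2

Derivation:
Round 1: pos1(id20) recv 18: drop; pos2(id34) recv 20: drop; pos3(id51) recv 34: drop; pos4(id74) recv 51: drop; pos5(id59) recv 74: fwd; pos0(id18) recv 59: fwd
Round 2: pos0(id18) recv 74: fwd; pos1(id20) recv 59: fwd
After round 2: 2 messages still in flight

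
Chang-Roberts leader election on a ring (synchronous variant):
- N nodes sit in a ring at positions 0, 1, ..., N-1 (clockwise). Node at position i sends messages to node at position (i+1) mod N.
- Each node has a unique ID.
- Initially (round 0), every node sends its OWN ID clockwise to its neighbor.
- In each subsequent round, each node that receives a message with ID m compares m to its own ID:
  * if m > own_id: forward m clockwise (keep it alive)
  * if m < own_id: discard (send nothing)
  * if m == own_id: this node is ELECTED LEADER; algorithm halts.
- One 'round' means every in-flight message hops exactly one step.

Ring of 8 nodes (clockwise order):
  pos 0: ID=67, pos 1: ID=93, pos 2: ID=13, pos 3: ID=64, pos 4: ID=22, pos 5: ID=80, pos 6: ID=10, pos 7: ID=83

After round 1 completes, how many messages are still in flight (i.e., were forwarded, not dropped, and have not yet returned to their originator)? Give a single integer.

Round 1: pos1(id93) recv 67: drop; pos2(id13) recv 93: fwd; pos3(id64) recv 13: drop; pos4(id22) recv 64: fwd; pos5(id80) recv 22: drop; pos6(id10) recv 80: fwd; pos7(id83) recv 10: drop; pos0(id67) recv 83: fwd
After round 1: 4 messages still in flight

Answer: 4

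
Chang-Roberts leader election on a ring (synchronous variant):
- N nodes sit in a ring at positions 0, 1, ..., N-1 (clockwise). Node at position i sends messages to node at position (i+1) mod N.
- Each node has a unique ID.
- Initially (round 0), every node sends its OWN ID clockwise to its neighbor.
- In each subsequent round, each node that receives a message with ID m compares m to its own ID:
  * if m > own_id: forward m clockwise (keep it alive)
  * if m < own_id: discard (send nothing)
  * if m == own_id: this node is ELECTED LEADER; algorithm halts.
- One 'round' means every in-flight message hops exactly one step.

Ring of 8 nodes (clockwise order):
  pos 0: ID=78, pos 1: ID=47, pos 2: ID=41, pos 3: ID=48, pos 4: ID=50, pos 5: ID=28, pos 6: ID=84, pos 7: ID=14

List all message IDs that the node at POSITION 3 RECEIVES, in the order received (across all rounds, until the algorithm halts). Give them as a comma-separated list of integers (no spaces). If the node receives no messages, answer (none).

Answer: 41,47,78,84

Derivation:
Round 1: pos1(id47) recv 78: fwd; pos2(id41) recv 47: fwd; pos3(id48) recv 41: drop; pos4(id50) recv 48: drop; pos5(id28) recv 50: fwd; pos6(id84) recv 28: drop; pos7(id14) recv 84: fwd; pos0(id78) recv 14: drop
Round 2: pos2(id41) recv 78: fwd; pos3(id48) recv 47: drop; pos6(id84) recv 50: drop; pos0(id78) recv 84: fwd
Round 3: pos3(id48) recv 78: fwd; pos1(id47) recv 84: fwd
Round 4: pos4(id50) recv 78: fwd; pos2(id41) recv 84: fwd
Round 5: pos5(id28) recv 78: fwd; pos3(id48) recv 84: fwd
Round 6: pos6(id84) recv 78: drop; pos4(id50) recv 84: fwd
Round 7: pos5(id28) recv 84: fwd
Round 8: pos6(id84) recv 84: ELECTED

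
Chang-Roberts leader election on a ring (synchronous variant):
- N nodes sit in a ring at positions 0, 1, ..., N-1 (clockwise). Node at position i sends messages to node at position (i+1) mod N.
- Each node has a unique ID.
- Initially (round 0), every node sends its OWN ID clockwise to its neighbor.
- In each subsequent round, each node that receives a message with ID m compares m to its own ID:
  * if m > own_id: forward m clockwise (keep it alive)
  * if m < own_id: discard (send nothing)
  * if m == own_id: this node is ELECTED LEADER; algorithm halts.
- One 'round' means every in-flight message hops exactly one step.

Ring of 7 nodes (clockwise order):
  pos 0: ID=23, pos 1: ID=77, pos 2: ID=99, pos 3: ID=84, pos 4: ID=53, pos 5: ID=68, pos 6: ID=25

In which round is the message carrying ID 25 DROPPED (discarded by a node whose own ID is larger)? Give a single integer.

Round 1: pos1(id77) recv 23: drop; pos2(id99) recv 77: drop; pos3(id84) recv 99: fwd; pos4(id53) recv 84: fwd; pos5(id68) recv 53: drop; pos6(id25) recv 68: fwd; pos0(id23) recv 25: fwd
Round 2: pos4(id53) recv 99: fwd; pos5(id68) recv 84: fwd; pos0(id23) recv 68: fwd; pos1(id77) recv 25: drop
Round 3: pos5(id68) recv 99: fwd; pos6(id25) recv 84: fwd; pos1(id77) recv 68: drop
Round 4: pos6(id25) recv 99: fwd; pos0(id23) recv 84: fwd
Round 5: pos0(id23) recv 99: fwd; pos1(id77) recv 84: fwd
Round 6: pos1(id77) recv 99: fwd; pos2(id99) recv 84: drop
Round 7: pos2(id99) recv 99: ELECTED
Message ID 25 originates at pos 6; dropped at pos 1 in round 2

Answer: 2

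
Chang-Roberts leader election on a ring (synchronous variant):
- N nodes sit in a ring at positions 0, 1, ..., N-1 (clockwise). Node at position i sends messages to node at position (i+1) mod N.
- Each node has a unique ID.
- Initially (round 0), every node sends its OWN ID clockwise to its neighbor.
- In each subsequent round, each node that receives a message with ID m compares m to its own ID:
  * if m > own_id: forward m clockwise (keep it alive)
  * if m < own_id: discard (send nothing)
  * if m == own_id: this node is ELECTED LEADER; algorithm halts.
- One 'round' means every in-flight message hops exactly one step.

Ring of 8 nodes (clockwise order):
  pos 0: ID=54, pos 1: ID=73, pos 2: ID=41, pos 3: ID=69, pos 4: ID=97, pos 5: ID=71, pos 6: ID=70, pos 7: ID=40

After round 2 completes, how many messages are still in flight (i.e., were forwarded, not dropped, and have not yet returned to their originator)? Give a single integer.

Answer: 4

Derivation:
Round 1: pos1(id73) recv 54: drop; pos2(id41) recv 73: fwd; pos3(id69) recv 41: drop; pos4(id97) recv 69: drop; pos5(id71) recv 97: fwd; pos6(id70) recv 71: fwd; pos7(id40) recv 70: fwd; pos0(id54) recv 40: drop
Round 2: pos3(id69) recv 73: fwd; pos6(id70) recv 97: fwd; pos7(id40) recv 71: fwd; pos0(id54) recv 70: fwd
After round 2: 4 messages still in flight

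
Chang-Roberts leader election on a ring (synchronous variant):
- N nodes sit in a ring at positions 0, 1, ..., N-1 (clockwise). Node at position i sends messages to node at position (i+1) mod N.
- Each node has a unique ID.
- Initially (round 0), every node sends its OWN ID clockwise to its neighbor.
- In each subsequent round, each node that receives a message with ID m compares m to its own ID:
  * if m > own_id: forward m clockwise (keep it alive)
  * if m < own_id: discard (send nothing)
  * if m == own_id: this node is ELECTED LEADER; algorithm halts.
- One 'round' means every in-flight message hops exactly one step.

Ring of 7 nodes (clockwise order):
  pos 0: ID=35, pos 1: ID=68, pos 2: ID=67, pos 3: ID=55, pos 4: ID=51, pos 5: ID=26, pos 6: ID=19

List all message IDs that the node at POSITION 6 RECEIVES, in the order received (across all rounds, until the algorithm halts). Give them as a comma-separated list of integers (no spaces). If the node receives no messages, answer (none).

Round 1: pos1(id68) recv 35: drop; pos2(id67) recv 68: fwd; pos3(id55) recv 67: fwd; pos4(id51) recv 55: fwd; pos5(id26) recv 51: fwd; pos6(id19) recv 26: fwd; pos0(id35) recv 19: drop
Round 2: pos3(id55) recv 68: fwd; pos4(id51) recv 67: fwd; pos5(id26) recv 55: fwd; pos6(id19) recv 51: fwd; pos0(id35) recv 26: drop
Round 3: pos4(id51) recv 68: fwd; pos5(id26) recv 67: fwd; pos6(id19) recv 55: fwd; pos0(id35) recv 51: fwd
Round 4: pos5(id26) recv 68: fwd; pos6(id19) recv 67: fwd; pos0(id35) recv 55: fwd; pos1(id68) recv 51: drop
Round 5: pos6(id19) recv 68: fwd; pos0(id35) recv 67: fwd; pos1(id68) recv 55: drop
Round 6: pos0(id35) recv 68: fwd; pos1(id68) recv 67: drop
Round 7: pos1(id68) recv 68: ELECTED

Answer: 26,51,55,67,68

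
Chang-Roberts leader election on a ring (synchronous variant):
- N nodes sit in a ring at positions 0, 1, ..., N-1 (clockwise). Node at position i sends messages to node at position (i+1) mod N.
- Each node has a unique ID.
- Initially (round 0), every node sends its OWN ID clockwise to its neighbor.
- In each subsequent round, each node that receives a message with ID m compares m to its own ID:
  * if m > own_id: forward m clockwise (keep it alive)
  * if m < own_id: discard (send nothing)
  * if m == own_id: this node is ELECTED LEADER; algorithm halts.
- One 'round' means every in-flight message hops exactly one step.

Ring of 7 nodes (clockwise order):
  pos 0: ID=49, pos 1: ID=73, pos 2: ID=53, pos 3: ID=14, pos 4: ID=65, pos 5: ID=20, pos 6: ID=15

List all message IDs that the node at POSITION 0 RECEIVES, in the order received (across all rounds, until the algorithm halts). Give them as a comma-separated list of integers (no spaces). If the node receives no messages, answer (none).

Answer: 15,20,65,73

Derivation:
Round 1: pos1(id73) recv 49: drop; pos2(id53) recv 73: fwd; pos3(id14) recv 53: fwd; pos4(id65) recv 14: drop; pos5(id20) recv 65: fwd; pos6(id15) recv 20: fwd; pos0(id49) recv 15: drop
Round 2: pos3(id14) recv 73: fwd; pos4(id65) recv 53: drop; pos6(id15) recv 65: fwd; pos0(id49) recv 20: drop
Round 3: pos4(id65) recv 73: fwd; pos0(id49) recv 65: fwd
Round 4: pos5(id20) recv 73: fwd; pos1(id73) recv 65: drop
Round 5: pos6(id15) recv 73: fwd
Round 6: pos0(id49) recv 73: fwd
Round 7: pos1(id73) recv 73: ELECTED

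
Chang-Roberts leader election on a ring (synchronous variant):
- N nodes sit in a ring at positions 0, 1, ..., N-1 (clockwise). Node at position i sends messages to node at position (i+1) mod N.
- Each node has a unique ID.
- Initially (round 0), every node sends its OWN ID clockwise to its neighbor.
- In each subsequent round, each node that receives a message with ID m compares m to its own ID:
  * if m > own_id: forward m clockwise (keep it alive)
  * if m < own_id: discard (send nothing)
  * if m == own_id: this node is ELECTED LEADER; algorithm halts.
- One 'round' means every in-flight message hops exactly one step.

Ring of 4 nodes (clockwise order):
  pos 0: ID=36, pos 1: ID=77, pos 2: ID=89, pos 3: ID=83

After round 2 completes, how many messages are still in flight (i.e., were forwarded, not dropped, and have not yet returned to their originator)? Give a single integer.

Round 1: pos1(id77) recv 36: drop; pos2(id89) recv 77: drop; pos3(id83) recv 89: fwd; pos0(id36) recv 83: fwd
Round 2: pos0(id36) recv 89: fwd; pos1(id77) recv 83: fwd
After round 2: 2 messages still in flight

Answer: 2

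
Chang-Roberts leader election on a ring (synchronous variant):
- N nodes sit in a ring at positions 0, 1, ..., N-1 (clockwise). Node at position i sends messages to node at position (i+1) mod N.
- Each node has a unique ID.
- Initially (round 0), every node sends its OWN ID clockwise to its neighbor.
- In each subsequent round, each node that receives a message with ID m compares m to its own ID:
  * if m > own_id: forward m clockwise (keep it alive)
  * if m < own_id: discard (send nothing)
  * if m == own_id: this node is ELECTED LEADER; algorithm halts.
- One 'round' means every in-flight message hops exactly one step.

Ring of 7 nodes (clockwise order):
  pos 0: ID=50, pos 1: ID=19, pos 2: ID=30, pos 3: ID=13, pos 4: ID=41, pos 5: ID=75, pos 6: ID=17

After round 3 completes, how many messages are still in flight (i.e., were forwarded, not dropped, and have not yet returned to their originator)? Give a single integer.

Answer: 2

Derivation:
Round 1: pos1(id19) recv 50: fwd; pos2(id30) recv 19: drop; pos3(id13) recv 30: fwd; pos4(id41) recv 13: drop; pos5(id75) recv 41: drop; pos6(id17) recv 75: fwd; pos0(id50) recv 17: drop
Round 2: pos2(id30) recv 50: fwd; pos4(id41) recv 30: drop; pos0(id50) recv 75: fwd
Round 3: pos3(id13) recv 50: fwd; pos1(id19) recv 75: fwd
After round 3: 2 messages still in flight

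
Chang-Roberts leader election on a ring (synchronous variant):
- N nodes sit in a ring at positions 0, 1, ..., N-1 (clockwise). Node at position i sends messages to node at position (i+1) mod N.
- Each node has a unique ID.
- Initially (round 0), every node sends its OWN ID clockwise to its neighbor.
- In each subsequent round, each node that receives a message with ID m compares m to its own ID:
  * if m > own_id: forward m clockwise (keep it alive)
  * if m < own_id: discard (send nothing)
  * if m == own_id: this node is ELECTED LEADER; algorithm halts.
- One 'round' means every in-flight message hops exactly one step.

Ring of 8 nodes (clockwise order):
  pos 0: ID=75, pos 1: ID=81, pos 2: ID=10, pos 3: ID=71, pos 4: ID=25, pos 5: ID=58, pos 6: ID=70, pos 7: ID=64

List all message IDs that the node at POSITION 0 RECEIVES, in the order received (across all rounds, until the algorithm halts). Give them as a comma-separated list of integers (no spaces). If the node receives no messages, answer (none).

Round 1: pos1(id81) recv 75: drop; pos2(id10) recv 81: fwd; pos3(id71) recv 10: drop; pos4(id25) recv 71: fwd; pos5(id58) recv 25: drop; pos6(id70) recv 58: drop; pos7(id64) recv 70: fwd; pos0(id75) recv 64: drop
Round 2: pos3(id71) recv 81: fwd; pos5(id58) recv 71: fwd; pos0(id75) recv 70: drop
Round 3: pos4(id25) recv 81: fwd; pos6(id70) recv 71: fwd
Round 4: pos5(id58) recv 81: fwd; pos7(id64) recv 71: fwd
Round 5: pos6(id70) recv 81: fwd; pos0(id75) recv 71: drop
Round 6: pos7(id64) recv 81: fwd
Round 7: pos0(id75) recv 81: fwd
Round 8: pos1(id81) recv 81: ELECTED

Answer: 64,70,71,81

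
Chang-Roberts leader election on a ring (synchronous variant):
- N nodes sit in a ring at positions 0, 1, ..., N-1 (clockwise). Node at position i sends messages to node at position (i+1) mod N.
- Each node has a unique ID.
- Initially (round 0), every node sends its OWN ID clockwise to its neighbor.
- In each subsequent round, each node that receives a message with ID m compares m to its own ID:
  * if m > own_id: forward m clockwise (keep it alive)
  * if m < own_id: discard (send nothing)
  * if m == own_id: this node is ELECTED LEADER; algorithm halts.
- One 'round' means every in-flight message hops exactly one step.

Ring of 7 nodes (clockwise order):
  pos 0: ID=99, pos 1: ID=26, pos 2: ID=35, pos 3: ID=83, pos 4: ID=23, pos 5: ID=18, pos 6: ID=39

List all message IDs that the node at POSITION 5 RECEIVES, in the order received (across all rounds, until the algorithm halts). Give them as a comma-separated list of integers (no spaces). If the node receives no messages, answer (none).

Answer: 23,83,99

Derivation:
Round 1: pos1(id26) recv 99: fwd; pos2(id35) recv 26: drop; pos3(id83) recv 35: drop; pos4(id23) recv 83: fwd; pos5(id18) recv 23: fwd; pos6(id39) recv 18: drop; pos0(id99) recv 39: drop
Round 2: pos2(id35) recv 99: fwd; pos5(id18) recv 83: fwd; pos6(id39) recv 23: drop
Round 3: pos3(id83) recv 99: fwd; pos6(id39) recv 83: fwd
Round 4: pos4(id23) recv 99: fwd; pos0(id99) recv 83: drop
Round 5: pos5(id18) recv 99: fwd
Round 6: pos6(id39) recv 99: fwd
Round 7: pos0(id99) recv 99: ELECTED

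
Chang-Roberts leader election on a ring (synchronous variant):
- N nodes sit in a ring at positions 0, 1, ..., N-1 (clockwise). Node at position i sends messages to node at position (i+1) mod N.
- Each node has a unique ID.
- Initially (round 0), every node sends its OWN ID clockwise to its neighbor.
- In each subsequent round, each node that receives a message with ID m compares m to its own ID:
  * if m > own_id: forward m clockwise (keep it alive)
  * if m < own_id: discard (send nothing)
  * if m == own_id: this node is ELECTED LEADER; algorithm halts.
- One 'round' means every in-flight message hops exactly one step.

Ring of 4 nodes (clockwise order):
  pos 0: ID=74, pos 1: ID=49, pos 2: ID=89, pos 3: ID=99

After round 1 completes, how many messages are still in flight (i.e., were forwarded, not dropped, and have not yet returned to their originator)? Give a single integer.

Round 1: pos1(id49) recv 74: fwd; pos2(id89) recv 49: drop; pos3(id99) recv 89: drop; pos0(id74) recv 99: fwd
After round 1: 2 messages still in flight

Answer: 2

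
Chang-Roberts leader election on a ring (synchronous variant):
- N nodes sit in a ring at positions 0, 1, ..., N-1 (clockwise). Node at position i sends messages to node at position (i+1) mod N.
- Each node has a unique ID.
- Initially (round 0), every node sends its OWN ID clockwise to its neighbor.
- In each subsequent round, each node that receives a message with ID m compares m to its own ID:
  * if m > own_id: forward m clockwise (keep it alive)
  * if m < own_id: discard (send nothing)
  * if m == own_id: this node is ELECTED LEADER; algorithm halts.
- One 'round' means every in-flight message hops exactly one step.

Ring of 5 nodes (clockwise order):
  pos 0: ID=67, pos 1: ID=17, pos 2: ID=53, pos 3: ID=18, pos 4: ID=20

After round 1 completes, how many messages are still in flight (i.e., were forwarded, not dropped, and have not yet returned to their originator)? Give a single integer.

Answer: 2

Derivation:
Round 1: pos1(id17) recv 67: fwd; pos2(id53) recv 17: drop; pos3(id18) recv 53: fwd; pos4(id20) recv 18: drop; pos0(id67) recv 20: drop
After round 1: 2 messages still in flight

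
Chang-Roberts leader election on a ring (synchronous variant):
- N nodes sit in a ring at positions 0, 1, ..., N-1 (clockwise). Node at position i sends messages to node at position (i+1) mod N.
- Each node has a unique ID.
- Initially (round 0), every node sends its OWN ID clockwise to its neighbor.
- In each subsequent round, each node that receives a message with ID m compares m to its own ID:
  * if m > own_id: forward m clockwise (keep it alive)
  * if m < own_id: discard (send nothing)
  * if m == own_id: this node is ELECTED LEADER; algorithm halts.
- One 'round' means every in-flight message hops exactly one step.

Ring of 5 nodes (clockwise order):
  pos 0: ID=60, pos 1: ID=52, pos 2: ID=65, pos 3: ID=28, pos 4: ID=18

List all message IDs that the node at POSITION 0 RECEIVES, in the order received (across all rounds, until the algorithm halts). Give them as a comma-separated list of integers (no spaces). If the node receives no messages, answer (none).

Round 1: pos1(id52) recv 60: fwd; pos2(id65) recv 52: drop; pos3(id28) recv 65: fwd; pos4(id18) recv 28: fwd; pos0(id60) recv 18: drop
Round 2: pos2(id65) recv 60: drop; pos4(id18) recv 65: fwd; pos0(id60) recv 28: drop
Round 3: pos0(id60) recv 65: fwd
Round 4: pos1(id52) recv 65: fwd
Round 5: pos2(id65) recv 65: ELECTED

Answer: 18,28,65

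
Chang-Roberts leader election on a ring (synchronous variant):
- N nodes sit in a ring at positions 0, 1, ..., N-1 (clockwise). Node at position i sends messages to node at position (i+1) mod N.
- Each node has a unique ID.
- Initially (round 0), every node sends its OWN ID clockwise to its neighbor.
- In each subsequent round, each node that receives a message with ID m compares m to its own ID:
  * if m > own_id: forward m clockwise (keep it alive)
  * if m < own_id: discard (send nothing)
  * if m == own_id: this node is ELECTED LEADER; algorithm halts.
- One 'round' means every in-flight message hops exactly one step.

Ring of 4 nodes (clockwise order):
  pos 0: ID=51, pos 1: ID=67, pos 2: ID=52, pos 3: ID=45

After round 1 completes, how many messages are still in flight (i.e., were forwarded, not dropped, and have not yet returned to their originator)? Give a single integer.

Round 1: pos1(id67) recv 51: drop; pos2(id52) recv 67: fwd; pos3(id45) recv 52: fwd; pos0(id51) recv 45: drop
After round 1: 2 messages still in flight

Answer: 2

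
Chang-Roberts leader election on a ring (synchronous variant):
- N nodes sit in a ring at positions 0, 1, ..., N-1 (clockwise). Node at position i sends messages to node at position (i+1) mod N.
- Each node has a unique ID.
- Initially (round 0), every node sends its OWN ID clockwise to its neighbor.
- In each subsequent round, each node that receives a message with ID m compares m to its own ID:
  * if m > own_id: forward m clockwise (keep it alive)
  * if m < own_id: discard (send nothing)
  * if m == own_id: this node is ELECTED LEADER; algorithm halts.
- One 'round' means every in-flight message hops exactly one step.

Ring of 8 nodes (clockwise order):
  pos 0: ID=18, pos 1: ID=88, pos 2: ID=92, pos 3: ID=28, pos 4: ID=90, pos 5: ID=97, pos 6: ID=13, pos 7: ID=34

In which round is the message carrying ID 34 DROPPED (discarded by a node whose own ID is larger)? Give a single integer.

Answer: 2

Derivation:
Round 1: pos1(id88) recv 18: drop; pos2(id92) recv 88: drop; pos3(id28) recv 92: fwd; pos4(id90) recv 28: drop; pos5(id97) recv 90: drop; pos6(id13) recv 97: fwd; pos7(id34) recv 13: drop; pos0(id18) recv 34: fwd
Round 2: pos4(id90) recv 92: fwd; pos7(id34) recv 97: fwd; pos1(id88) recv 34: drop
Round 3: pos5(id97) recv 92: drop; pos0(id18) recv 97: fwd
Round 4: pos1(id88) recv 97: fwd
Round 5: pos2(id92) recv 97: fwd
Round 6: pos3(id28) recv 97: fwd
Round 7: pos4(id90) recv 97: fwd
Round 8: pos5(id97) recv 97: ELECTED
Message ID 34 originates at pos 7; dropped at pos 1 in round 2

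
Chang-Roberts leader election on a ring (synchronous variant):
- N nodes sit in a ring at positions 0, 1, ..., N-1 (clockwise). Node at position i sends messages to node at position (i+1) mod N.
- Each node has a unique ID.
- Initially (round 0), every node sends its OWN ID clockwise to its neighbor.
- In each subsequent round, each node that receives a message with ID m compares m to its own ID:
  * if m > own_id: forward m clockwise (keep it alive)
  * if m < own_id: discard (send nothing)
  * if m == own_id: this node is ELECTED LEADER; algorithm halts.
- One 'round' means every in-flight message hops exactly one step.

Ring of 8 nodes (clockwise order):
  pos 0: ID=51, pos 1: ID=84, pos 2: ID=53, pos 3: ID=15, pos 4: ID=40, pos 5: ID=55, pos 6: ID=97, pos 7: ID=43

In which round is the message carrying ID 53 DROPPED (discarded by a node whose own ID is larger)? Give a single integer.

Answer: 3

Derivation:
Round 1: pos1(id84) recv 51: drop; pos2(id53) recv 84: fwd; pos3(id15) recv 53: fwd; pos4(id40) recv 15: drop; pos5(id55) recv 40: drop; pos6(id97) recv 55: drop; pos7(id43) recv 97: fwd; pos0(id51) recv 43: drop
Round 2: pos3(id15) recv 84: fwd; pos4(id40) recv 53: fwd; pos0(id51) recv 97: fwd
Round 3: pos4(id40) recv 84: fwd; pos5(id55) recv 53: drop; pos1(id84) recv 97: fwd
Round 4: pos5(id55) recv 84: fwd; pos2(id53) recv 97: fwd
Round 5: pos6(id97) recv 84: drop; pos3(id15) recv 97: fwd
Round 6: pos4(id40) recv 97: fwd
Round 7: pos5(id55) recv 97: fwd
Round 8: pos6(id97) recv 97: ELECTED
Message ID 53 originates at pos 2; dropped at pos 5 in round 3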